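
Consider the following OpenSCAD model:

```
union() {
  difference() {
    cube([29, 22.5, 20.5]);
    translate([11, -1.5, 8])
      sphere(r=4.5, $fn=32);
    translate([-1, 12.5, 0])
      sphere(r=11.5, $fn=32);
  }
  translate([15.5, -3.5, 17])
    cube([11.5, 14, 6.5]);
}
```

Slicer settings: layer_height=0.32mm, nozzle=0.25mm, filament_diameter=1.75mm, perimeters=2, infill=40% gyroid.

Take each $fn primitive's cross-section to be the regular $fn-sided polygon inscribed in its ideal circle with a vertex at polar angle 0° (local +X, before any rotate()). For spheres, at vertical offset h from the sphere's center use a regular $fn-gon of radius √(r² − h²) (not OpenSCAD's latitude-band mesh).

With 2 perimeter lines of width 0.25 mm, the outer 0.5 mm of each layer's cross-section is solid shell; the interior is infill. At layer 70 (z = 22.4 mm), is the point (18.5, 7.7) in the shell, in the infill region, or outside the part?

infill

At z = 22.4 mm: the cube does not reach this height (z outside [0, 20.5]); the sphere at (11, -1.5) does not reach this height (|z−center|=14.400 > r=4.5); the sphere at (-1, 12.5) is absent (|z−center|=22.400 > r=11.5); After the difference (first − rest): the first operand is absent here, so nothing remains; the 11.5×14 cube at (15.5, -3.5) contributes its full rectangle; Merging all regions: only the 11.5×14 cube at (15.5, -3.5) is present, so the union is just that shape — 1 connected region. Overall, the cross-section is a single solid region. The nearest boundary edge runs (27.00, 10.50)→(15.50, 10.50); distance from the point to it = 2.80 mm. The point is inside the cross-section and 2.80 mm from the nearest boundary — more than the 0.5 mm shell width (2 × 0.25), so it's in the infill interior.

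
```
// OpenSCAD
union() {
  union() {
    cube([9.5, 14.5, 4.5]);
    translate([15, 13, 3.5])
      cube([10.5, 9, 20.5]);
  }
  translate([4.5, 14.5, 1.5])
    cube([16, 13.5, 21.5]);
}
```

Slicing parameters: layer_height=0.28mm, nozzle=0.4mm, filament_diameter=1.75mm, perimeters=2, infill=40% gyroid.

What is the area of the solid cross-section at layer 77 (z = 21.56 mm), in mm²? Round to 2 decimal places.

At z = 21.56 mm: the cube does not reach this height (z outside [0, 4.5]); the cube at (15, 13) is present — its section is the full 10.5×9 rectangle (area 94.50 mm²); Combining (union): only the 10.5×9 cube at (15, 13) is present, so the union is just that shape — area = 94.50 mm²; the cube at (4.5, 14.5) (footprint 16×13.5) is included at this height (area 216.00 mm²); Combining (union): the regions partially overlap — summed areas 310.50 mm² minus the doubly-counted overlap 41.25 mm² gives 269.25 mm² — area = 269.25 mm². Overall, the cross-section is a single solid region. Net area = 269.25 mm².

269.25 mm²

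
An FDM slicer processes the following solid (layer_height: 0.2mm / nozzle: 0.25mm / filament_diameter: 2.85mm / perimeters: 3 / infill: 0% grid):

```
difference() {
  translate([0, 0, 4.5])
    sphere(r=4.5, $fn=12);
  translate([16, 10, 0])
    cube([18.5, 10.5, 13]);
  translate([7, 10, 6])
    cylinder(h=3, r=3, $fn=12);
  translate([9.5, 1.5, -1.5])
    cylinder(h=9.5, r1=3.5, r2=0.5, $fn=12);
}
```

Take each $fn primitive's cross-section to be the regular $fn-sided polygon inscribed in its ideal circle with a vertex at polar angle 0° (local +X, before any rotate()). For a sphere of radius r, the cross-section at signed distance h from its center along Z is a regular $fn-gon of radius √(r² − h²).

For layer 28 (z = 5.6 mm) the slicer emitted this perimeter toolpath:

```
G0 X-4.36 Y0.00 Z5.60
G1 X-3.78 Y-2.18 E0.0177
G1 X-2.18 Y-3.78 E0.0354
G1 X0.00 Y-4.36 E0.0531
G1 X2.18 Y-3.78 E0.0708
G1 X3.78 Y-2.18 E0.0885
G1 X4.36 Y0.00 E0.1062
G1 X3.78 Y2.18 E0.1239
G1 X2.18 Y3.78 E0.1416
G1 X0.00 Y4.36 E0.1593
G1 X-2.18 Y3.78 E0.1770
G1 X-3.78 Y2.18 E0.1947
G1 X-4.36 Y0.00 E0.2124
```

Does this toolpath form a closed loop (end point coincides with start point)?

Start point (G0): (-4.36, 0.00). End point (last G1): the path returns to the start — closed.

yes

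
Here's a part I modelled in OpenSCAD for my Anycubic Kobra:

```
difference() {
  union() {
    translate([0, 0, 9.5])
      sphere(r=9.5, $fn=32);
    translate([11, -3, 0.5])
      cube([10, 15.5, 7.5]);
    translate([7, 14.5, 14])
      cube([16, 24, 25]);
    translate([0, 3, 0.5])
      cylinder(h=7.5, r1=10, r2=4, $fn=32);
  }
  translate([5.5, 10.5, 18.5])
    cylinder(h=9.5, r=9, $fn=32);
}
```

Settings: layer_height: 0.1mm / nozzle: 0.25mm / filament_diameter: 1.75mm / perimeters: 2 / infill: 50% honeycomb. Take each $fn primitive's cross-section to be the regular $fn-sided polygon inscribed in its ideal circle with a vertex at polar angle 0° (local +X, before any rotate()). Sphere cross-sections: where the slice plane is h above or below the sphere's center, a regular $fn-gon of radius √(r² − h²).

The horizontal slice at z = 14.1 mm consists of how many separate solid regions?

At z = 14.1 mm: the r=9.5 sphere slices to a regular 32-gon of circumradius 8.312 (√(r²−h²) with h=4.6 from center); the cube at (11, -3) is absent (z outside [0.5, 8]); the cube at (7, 14.5) is present — its section is the full 16×24 rectangle; the cone at (0, 3) is absent (z outside [0.5, 8]); Merging all regions: the 2 present regions are separate (no shared area or edge), so areas and boundary lengths simply add and each stays a separate island — 2 connected regions; the cylinder at (5.5, 10.5) is absent (z outside [18.5, 28]); After the difference (first − rest): none of the subtracted shapes is present at this height, so the result so far is unchanged — 2 connected regions. The result has 2 disconnected regions.

2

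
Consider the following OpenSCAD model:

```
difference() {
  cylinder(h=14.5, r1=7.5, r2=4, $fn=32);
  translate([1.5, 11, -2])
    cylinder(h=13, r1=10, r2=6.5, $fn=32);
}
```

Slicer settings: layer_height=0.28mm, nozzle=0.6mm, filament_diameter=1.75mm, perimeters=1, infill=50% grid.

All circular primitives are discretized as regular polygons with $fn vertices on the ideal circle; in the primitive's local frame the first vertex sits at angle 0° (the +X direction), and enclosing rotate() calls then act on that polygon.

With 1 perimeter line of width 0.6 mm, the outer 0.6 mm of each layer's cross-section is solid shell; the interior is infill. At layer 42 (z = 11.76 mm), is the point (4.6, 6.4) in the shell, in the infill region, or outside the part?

At z = 11.76 mm: the cone: at t=0.811 of its height the radius interpolates to r₁+(r₂−r₁)t = 4.661, giving a regular 32-gon of that circumradius; the cone at (1.5, 11) does not reach this height (z outside [-2, 11]); Taking the first minus the rest: none of the subtracted shapes is present at this height, so the cone is unchanged — 1 connected region. Overall, the cross-section is a single solid region. The nearest boundary edge runs (3.30, 3.30)→(2.59, 3.88); distance from the point to it = 3.23 mm. The point is not inside any of the regions above, so it lies outside the cross-section (3.23 mm from the nearest boundary).

outside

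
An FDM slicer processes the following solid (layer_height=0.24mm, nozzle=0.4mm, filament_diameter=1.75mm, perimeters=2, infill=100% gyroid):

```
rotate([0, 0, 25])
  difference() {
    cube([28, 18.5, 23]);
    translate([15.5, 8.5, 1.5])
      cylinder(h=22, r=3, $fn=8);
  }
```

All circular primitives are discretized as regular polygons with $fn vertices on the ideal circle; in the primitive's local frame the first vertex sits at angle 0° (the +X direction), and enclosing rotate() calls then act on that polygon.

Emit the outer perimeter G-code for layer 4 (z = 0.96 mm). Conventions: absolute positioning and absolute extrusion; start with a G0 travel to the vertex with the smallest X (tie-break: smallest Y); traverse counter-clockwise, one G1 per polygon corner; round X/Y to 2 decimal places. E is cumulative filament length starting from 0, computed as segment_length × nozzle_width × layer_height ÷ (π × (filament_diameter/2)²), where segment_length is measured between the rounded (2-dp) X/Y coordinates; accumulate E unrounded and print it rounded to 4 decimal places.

G0 X-7.82 Y16.77 Z0.96
G1 X0.00 Y0.00 E0.7385
G1 X25.38 Y11.83 E1.8561
G1 X17.56 Y28.60 E2.5946
G1 X-7.82 Y16.77 E3.7123

At z = 0.96 mm: the cube is present — its section is the full 28×18.5 rectangle; the cylinder at (15.5, 8.5) is absent (z outside [1.5, 23.5]); After the difference (first − rest): none of the subtracted shapes is present at this height, so the 28×18.5 cube is unchanged — 1 connected region; (rotated 25° about Z; rotation is an isometry so areas/perimeters/island counts are preserved). The outline is a single polygon with 4 vertices. Extrusion per mm of travel: 0.4 × 0.24 / (π × 0.875²) = 0.039912. Accumulating E over each segment gives final E = 3.7123.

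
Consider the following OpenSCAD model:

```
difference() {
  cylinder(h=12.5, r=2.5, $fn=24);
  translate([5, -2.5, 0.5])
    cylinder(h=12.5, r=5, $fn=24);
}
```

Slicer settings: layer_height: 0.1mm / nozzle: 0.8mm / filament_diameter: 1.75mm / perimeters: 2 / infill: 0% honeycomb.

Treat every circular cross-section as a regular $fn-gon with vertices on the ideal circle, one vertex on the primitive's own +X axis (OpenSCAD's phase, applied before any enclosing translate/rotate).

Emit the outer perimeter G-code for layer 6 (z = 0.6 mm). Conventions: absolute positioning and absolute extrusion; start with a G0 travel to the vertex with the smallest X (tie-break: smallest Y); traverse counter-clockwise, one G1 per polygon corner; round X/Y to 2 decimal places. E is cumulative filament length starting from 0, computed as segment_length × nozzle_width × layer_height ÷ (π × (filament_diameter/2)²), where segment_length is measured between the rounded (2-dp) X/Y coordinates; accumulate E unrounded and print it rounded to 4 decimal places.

At z = 0.6 mm: the cylinder: section is a regular 24-gon, circumradius r=2.5; the cylinder at (5, -2.5): section is a regular 24-gon, circumradius r=5; Taking the first minus the rest: starting from the r=2.5 cylinder, the r=5 cylinder at (5, -2.5) partially overlaps it — only the 5.80 mm² overlap (of its 77.65 mm²) is removed, clipping the outline — 1 connected region. The outline is a single polygon with 20 vertices. Extrusion per mm of travel: 0.8 × 0.1 / (π × 0.875²) = 0.033260. Accumulating E over each segment gives final E = 0.4921.

G0 X-2.50 Y0.00 Z0.60
G1 X-2.41 Y-0.65 E0.0218
G1 X-2.17 Y-1.25 E0.0433
G1 X-1.77 Y-1.77 E0.0651
G1 X-1.25 Y-2.17 E0.0870
G1 X-0.65 Y-2.41 E0.1085
G1 X0.00 Y-2.50 E0.1303
G1 X0.17 Y-1.21 E0.1736
G1 X0.67 Y0.00 E0.2171
G1 X1.46 Y1.04 E0.2605
G1 X2.01 Y1.45 E0.2834
G1 X1.77 Y1.77 E0.2967
G1 X1.25 Y2.17 E0.3185
G1 X0.65 Y2.41 E0.3400
G1 X0.00 Y2.50 E0.3618
G1 X-0.65 Y2.41 E0.3836
G1 X-1.25 Y2.17 E0.4051
G1 X-1.77 Y1.77 E0.4269
G1 X-2.17 Y1.25 E0.4488
G1 X-2.41 Y0.65 E0.4703
G1 X-2.50 Y0.00 E0.4921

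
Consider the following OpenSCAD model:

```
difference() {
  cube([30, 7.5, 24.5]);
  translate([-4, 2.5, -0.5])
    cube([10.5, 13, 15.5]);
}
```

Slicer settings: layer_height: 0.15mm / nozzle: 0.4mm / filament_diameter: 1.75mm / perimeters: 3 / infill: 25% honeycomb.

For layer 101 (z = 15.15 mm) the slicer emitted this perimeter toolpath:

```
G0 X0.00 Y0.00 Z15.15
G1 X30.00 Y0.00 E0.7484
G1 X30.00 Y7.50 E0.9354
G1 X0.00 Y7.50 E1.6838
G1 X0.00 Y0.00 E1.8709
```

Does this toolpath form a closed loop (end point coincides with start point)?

yes

Start point (G0): (0.00, 0.00). End point (last G1): the path returns to the start — closed.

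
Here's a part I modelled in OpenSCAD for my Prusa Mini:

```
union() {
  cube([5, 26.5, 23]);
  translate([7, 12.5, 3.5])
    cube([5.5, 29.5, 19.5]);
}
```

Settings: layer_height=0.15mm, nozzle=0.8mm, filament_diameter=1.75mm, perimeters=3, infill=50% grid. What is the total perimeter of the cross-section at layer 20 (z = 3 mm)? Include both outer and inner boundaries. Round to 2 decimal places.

At z = 3 mm: the cube is present — its section is the full 5×26.5 rectangle (perimeter 63.00 mm); the cube at (7, 12.5) does not reach this height (z outside [3.5, 23]); Combining (union): only the 5×26.5 cube is present, so the union is just that shape — boundary = 63.00 mm. Overall, the cross-section is a single solid region. Total boundary length (outer) = 63.00 mm.

63.00 mm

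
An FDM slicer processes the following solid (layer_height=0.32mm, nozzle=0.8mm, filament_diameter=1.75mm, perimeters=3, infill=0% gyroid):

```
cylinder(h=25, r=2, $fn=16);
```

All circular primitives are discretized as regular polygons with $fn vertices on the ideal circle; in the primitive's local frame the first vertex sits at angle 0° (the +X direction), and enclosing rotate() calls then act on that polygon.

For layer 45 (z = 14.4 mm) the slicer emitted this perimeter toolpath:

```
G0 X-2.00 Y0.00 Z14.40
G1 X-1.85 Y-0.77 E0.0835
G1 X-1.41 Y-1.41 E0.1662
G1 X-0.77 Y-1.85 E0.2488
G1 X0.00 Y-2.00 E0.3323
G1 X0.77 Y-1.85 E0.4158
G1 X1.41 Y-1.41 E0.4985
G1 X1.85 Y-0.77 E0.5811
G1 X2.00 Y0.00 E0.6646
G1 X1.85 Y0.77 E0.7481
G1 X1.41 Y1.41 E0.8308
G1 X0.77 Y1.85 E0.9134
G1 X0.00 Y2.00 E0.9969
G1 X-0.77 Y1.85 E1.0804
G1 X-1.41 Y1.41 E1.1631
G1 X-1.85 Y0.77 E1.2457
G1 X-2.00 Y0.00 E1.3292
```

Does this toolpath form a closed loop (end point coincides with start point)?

Start point (G0): (-2.00, 0.00). End point (last G1): the path returns to the start — closed.

yes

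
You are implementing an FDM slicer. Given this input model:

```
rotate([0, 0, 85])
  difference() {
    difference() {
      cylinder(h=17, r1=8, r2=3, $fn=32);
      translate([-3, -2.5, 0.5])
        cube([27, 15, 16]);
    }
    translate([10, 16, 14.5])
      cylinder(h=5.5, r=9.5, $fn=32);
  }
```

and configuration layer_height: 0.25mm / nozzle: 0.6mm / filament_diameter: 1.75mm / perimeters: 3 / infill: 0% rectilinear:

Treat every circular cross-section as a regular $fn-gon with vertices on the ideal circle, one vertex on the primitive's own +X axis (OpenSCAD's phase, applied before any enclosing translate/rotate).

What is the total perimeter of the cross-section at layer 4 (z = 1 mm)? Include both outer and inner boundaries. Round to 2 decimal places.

At z = 1 mm: the cone contributes a regular 32-gon of circumradius 7.706 (interpolated between r1=8 and r2=3 at t=0.059) (perimeter = 2·32·7.706·sin(180°/32) = 48.34 mm); the cube at (-3, -2.5) is present — its section is the full 27×15 rectangle (perimeter 84.00 mm); Taking the first minus the rest: starting from the cone, the 27×15 cube at (-3, -2.5) partially overlaps it — only the 95.14 mm² overlap (of its 405.00 mm²) is removed, clipping the outline — boundary = 50.47 mm; the cylinder at (10, 16) is not intersected at this z (z outside [14.5, 20]); After the difference (first − rest): none of the subtracted shapes is present at this height, so that combined region is unchanged — boundary = 50.47 mm; (rotated 85° about Z; rotation is an isometry so areas/perimeters/island counts are preserved). Overall, the cross-section is a single solid region. Total boundary length (outer) = 50.47 mm.

50.47 mm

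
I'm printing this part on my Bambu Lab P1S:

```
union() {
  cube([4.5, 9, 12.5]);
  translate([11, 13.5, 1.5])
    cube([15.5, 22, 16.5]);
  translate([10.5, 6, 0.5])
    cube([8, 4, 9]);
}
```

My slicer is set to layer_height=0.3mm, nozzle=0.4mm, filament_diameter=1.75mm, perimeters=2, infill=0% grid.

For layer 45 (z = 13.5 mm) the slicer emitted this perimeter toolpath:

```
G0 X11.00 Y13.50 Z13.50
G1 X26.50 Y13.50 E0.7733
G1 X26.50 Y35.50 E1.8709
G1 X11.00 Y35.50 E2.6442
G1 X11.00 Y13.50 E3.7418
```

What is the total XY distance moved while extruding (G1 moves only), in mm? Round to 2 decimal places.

75.00 mm

Sum the Euclidean lengths of each G1 segment: total = 75.00 mm.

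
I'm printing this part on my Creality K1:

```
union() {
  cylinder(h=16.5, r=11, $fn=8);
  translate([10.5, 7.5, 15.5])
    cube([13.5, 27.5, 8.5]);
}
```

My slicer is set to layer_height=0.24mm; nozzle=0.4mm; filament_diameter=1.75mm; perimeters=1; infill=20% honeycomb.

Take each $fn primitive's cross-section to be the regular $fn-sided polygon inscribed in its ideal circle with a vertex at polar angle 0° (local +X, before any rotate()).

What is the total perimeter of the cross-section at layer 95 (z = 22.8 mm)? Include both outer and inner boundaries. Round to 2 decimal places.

At z = 22.8 mm: the cylinder is absent (z outside [0, 16.5]); the cube at (10.5, 7.5) is present — its section is the full 13.5×27.5 rectangle (perimeter 82.00 mm); Combining (union): only the 13.5×27.5 cube at (10.5, 7.5) is present, so the union is just that shape — boundary = 82.00 mm. Overall, the cross-section is a single solid region. Total boundary length (outer) = 82.00 mm.

82.00 mm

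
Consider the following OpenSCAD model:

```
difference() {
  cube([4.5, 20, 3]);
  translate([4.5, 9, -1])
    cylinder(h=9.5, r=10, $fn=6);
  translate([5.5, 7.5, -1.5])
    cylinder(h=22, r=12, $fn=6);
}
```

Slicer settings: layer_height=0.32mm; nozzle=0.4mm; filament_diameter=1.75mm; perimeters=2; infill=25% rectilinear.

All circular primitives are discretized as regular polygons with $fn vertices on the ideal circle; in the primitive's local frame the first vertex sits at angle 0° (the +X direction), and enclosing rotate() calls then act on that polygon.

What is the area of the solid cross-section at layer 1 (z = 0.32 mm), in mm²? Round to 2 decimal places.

At z = 0.32 mm: the cube (footprint 4.5×20) is included at this height (area 90.00 mm²); the cylinder at (4.5, 9): section is a regular 6-gon, circumradius r=10 (area = (6/2)·10.000²·sin(360°/6) = 259.81 mm²); the r=12 cylinder at (5.5, 7.5) gives a regular 6-gon of circumradius 12 (constant along its height) (area = (6/2)·12.000²·sin(360°/6) = 374.12 mm²); Subtracting the remaining from the first: starting from the 4.5×20 cube (90.00 mm²), the r=10 cylinder at (4.5, 9) partially overlaps it — only the 77.94 mm² overlap (of its 259.81 mm²) is removed, clipping the outline; the r=12 cylinder at (5.5, 7.5) partially overlaps it — only the 2.57 mm² overlap (of its 374.12 mm²) is removed, clipping the outline — area = 9.48 mm². Overall, the cross-section is a single solid region. Net area = 9.48 mm².

9.48 mm²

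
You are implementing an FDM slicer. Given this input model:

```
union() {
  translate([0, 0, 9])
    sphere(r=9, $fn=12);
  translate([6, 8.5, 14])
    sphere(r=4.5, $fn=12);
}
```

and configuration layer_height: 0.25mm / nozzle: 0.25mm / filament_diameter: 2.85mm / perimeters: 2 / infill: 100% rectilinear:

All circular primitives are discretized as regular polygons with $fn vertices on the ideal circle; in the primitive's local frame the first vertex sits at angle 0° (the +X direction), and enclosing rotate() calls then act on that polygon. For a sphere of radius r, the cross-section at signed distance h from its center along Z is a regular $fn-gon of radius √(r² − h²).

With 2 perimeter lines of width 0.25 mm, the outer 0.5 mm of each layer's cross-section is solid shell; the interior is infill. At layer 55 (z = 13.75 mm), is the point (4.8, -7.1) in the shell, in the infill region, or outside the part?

At z = 13.75 mm: the r=9 sphere contributes a regular 12-gon of circumradius √(9²−4.75²) = 7.644; the r=4.5 sphere at (6, 8.5) slices to a regular 12-gon of circumradius 4.493 (√(r²−h²) with h=0.25 from center); Taking the union: the regions partially overlap (shared area 5.35 mm²), so overlapping operands fuse into one piece — 1 connected region. Overall, the cross-section is a single solid region. The nearest boundary edge runs (6.62, -3.82)→(3.82, -6.62); distance from the point to it = 1.03 mm. The point is not inside any of the regions above, so it lies outside the cross-section (1.03 mm from the nearest boundary).

outside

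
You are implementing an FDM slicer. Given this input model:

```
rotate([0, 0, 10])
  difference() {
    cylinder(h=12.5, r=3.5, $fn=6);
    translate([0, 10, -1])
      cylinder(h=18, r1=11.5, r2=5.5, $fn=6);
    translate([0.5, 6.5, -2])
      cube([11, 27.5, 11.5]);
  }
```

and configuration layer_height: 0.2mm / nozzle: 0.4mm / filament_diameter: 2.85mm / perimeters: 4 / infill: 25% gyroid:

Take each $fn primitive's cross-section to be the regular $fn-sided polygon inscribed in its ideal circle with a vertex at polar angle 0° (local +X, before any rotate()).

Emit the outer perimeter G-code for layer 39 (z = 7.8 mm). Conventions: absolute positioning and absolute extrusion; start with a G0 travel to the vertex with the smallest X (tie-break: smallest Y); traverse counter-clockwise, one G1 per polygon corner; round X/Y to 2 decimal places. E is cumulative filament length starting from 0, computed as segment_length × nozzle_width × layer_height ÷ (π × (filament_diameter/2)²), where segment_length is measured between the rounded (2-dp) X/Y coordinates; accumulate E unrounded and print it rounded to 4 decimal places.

G0 X-3.45 Y-0.61 Z7.80
G1 X-1.20 Y-3.29 E0.0439
G1 X2.25 Y-2.68 E0.0878
G1 X3.45 Y0.61 E0.1317
G1 X1.53 Y2.89 E0.1691
G1 X-2.43 Y2.19 E0.2195
G1 X-3.45 Y-0.61 E0.2569

At z = 7.8 mm: the r=3.5 cylinder gives a regular 6-gon of circumradius 3.5 (constant along its height); the cone at (0, 10) (r1=11.5→r2=5.5) has section circumradius 8.567 here — a regular 6-gon; the cube at (0.5, 6.5) is present — its section is the full 11×27.5 rectangle; After the difference (first − rest): starting from the r=3.5 cylinder, the cone at (0, 10) partially overlaps it — only the 1.69 mm² overlap (of its 190.67 mm²) is removed, clipping the outline; the 11×27.5 cube at (0.5, 6.5) misses the remaining region (no effect) — 1 connected region; (rotated 10° about Z; rotation is an isometry so areas/perimeters/island counts are preserved). The outline is a single polygon with 6 vertices. Extrusion per mm of travel: 0.4 × 0.2 / (π × 1.425²) = 0.012540. Accumulating E over each segment gives final E = 0.2569.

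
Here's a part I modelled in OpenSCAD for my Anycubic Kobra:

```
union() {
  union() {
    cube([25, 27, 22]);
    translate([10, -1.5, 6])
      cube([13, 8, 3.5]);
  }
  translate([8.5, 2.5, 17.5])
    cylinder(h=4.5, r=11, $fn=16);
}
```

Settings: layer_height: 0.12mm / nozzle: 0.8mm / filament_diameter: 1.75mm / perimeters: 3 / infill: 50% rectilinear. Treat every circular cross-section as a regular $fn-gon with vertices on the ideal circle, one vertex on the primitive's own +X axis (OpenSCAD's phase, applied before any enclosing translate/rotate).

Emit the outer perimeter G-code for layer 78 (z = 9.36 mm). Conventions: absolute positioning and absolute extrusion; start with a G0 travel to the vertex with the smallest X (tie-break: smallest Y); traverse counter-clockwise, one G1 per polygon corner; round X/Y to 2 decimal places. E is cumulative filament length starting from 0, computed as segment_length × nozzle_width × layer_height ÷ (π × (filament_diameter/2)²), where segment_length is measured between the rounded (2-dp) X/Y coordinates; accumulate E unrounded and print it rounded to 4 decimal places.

At z = 9.36 mm: the cube (footprint 25×27) is included at this height; the cube at (10, -1.5) (footprint 13×8) is included at this height; Taking the union: the regions partially overlap (shared area 84.50 mm²), so overlapping operands fuse into one piece — 1 connected region; the cylinder at (8.5, 2.5) does not reach this height (z outside [17.5, 22]); Merging all regions: only that combined region is present, so the union is just that shape — 1 connected region. The outline is a single polygon with 8 vertices. Extrusion per mm of travel: 0.8 × 0.12 / (π × 0.875²) = 0.039912. Accumulating E over each segment gives final E = 4.2706.

G0 X0.00 Y0.00 Z9.36
G1 X10.00 Y0.00 E0.3991
G1 X10.00 Y-1.50 E0.4590
G1 X23.00 Y-1.50 E0.9778
G1 X23.00 Y0.00 E1.0377
G1 X25.00 Y0.00 E1.1175
G1 X25.00 Y27.00 E2.1952
G1 X0.00 Y27.00 E3.1930
G1 X0.00 Y0.00 E4.2706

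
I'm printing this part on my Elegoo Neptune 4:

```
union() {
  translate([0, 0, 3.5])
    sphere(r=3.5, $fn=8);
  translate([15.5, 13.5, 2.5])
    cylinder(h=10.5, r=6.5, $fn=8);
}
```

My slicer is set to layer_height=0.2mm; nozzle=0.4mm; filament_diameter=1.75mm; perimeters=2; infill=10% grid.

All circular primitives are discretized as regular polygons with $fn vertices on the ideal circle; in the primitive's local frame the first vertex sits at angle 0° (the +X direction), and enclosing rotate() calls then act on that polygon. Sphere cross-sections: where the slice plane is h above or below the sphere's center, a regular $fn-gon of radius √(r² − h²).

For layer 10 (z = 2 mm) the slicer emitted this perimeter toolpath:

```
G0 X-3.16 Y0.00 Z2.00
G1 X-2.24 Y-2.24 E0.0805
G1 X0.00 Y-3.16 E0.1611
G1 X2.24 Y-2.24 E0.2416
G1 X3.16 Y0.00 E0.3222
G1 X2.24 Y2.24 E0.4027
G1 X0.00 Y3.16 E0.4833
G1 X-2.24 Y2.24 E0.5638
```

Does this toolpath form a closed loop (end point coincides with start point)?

no

Start point (G0): (-3.16, 0.00). End point (last G1): the path does not return to the start — open.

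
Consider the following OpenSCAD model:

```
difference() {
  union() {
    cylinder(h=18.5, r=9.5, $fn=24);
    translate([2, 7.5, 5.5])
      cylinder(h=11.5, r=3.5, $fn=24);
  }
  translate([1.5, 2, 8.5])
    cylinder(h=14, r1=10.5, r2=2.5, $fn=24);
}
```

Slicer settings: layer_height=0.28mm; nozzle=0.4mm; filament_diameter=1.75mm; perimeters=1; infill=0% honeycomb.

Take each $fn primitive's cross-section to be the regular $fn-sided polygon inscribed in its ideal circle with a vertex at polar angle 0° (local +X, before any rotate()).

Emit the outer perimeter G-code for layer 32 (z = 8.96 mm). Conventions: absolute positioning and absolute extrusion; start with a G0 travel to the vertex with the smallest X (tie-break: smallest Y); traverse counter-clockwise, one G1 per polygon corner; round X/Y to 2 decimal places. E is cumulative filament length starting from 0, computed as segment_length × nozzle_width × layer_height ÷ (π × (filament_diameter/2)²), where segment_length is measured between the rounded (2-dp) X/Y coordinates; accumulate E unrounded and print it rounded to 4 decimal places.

At z = 8.96 mm: the cylinder: section is a regular 24-gon, circumradius r=9.5; the cylinder at (2, 7.5): section is a regular 24-gon, circumradius r=3.5; Taking the union: the regions partially overlap (shared area 29.13 mm²), so overlapping operands fuse into one piece — 1 connected region; the cone at (1.5, 2) (r1=10.5→r2=2.5) has section circumradius 10.237 here — a regular 24-gon; Taking the first minus the rest: starting from that combined region, the cone at (1.5, 2) partially overlaps it — only the 260.74 mm² overlap (of its 325.49 mm²) is removed, clipping the outline — 1 connected region. The outline is a single polygon with 20 vertices. Extrusion per mm of travel: 0.4 × 0.28 / (π × 0.875²) = 0.046564. Accumulating E over each segment gives final E = 2.3165.

G0 X-9.50 Y0.00 Z8.96
G1 X-9.18 Y-2.46 E0.1155
G1 X-8.23 Y-4.75 E0.2310
G1 X-6.72 Y-6.72 E0.3465
G1 X-4.75 Y-8.23 E0.4621
G1 X-2.46 Y-9.18 E0.5776
G1 X0.00 Y-9.50 E0.6931
G1 X2.46 Y-9.18 E0.8086
G1 X4.75 Y-8.23 E0.9240
G1 X6.41 Y-6.95 E1.0216
G1 X4.15 Y-7.89 E1.1356
G1 X1.50 Y-8.24 E1.2601
G1 X-1.15 Y-7.89 E1.3845
G1 X-3.62 Y-6.87 E1.5090
G1 X-5.74 Y-5.24 E1.6335
G1 X-7.37 Y-3.12 E1.7580
G1 X-8.39 Y-0.65 E1.8825
G1 X-8.74 Y2.00 E2.0069
G1 X-8.44 Y4.23 E2.1117
G1 X-9.18 Y2.46 E2.2010
G1 X-9.50 Y0.00 E2.3165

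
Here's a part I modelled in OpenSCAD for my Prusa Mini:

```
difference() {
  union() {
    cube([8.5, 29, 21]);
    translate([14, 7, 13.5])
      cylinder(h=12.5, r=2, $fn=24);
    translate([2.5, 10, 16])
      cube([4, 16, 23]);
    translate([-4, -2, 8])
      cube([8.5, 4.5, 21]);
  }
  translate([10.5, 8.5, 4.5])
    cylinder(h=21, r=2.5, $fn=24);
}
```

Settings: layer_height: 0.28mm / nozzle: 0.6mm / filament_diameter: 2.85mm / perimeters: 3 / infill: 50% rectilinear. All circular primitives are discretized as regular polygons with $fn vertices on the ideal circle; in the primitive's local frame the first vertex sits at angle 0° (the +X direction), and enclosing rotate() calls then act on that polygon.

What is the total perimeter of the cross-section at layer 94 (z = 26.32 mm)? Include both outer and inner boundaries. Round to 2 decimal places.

At z = 26.32 mm: the cube is not intersected at this z (z outside [0, 21]); the cylinder at (14, 7) is not intersected at this z (z outside [13.5, 26]); the 4×16 cube at (2.5, 10) contributes its full rectangle (perimeter 40.00 mm); the 8.5×4.5 cube at (-4, -2) contributes its full rectangle (perimeter 26.00 mm); Combining (union): the 2 present regions are separate (no shared area or edge), so areas and boundary lengths simply add and each stays a separate island — boundary = 66.00 mm; the cylinder at (10.5, 8.5) is not intersected at this z (z outside [4.5, 25.5]); Taking the first minus the rest: none of the subtracted shapes is present at this height, so the result so far is unchanged — boundary = 66.00 mm. Overall, the cross-section has 2 separate islands. Total boundary length (outer) = 66.00 mm.

66.00 mm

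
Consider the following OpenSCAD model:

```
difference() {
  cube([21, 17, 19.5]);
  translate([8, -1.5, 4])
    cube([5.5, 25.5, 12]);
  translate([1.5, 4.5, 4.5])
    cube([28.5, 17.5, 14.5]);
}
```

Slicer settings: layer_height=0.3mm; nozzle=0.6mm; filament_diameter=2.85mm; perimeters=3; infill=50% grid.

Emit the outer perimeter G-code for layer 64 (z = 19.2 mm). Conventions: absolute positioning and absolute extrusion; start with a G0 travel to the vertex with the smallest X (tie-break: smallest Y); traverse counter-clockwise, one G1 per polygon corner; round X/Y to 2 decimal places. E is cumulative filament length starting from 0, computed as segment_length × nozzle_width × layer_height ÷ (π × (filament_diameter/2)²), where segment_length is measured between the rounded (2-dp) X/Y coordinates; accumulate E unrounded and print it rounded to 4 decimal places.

G0 X0.00 Y0.00 Z19.20
G1 X21.00 Y0.00 E0.5925
G1 X21.00 Y17.00 E1.0722
G1 X0.00 Y17.00 E1.6647
G1 X0.00 Y0.00 E2.1444

At z = 19.2 mm: the cube is present — its section is the full 21×17 rectangle; the cube at (8, -1.5) is absent (z outside [4, 16]); the cube at (1.5, 4.5) does not reach this height (z outside [4.5, 19]); Taking the first minus the rest: none of the subtracted shapes is present at this height, so the 21×17 cube is unchanged — 1 connected region. The outline is a single polygon with 4 vertices. Extrusion per mm of travel: 0.6 × 0.3 / (π × 1.425²) = 0.028216. Accumulating E over each segment gives final E = 2.1444.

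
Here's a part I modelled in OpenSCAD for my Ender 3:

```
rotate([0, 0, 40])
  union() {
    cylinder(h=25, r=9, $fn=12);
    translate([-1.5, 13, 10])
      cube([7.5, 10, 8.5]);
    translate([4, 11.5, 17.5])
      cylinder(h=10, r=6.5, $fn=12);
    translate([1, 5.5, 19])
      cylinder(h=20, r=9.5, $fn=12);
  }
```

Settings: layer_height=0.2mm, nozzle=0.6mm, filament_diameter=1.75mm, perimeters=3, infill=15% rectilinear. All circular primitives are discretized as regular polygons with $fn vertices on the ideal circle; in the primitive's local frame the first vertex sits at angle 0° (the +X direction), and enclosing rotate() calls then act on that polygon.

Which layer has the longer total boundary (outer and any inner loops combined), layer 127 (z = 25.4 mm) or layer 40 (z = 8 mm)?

Layer 127 (z = 25.4): the cylinder is absent (z outside [0, 25]); the cube at (-1.5, 13) does not reach this height (z outside [10, 18.5]); the cylinder at (4, 11.5): section is a regular 12-gon, circumradius r=6.5 (perimeter = 2·12·6.500·sin(180°/12) = 40.38 mm); the r=9.5 cylinder at (1, 5.5) contributes a regular 12-gon of circumradius 9.5 (perimeter = 2·12·9.500·sin(180°/12) = 59.01 mm); Combining (union): the regions partially overlap (shared area 86.14 mm²), so the edge portions inside another operand are dropped and the merged outline is re-measured after clipping — boundary = 64.94 mm; (whole slice rotated 40° about Z — lengths, areas and connectivity unchanged). So its perimeter = 64.94 mm. Layer 40 (z = 8): the r=9 cylinder gives a regular 12-gon of circumradius 9 (constant along its height) (perimeter = 2·12·9.000·sin(180°/12) = 55.90 mm); the cube at (-1.5, 13) is absent (z outside [10, 18.5]); the cylinder at (4, 11.5) does not reach this height (z outside [17.5, 27.5]); the cylinder at (1, 5.5) does not reach this height (z outside [19, 39]); Merging all regions: only the r=9 cylinder is present, so the union is just that shape — boundary = 55.90 mm; (rotated 40° about Z; rotation is an isometry so areas/perimeters/island counts are preserved). So its perimeter = 55.90 mm. Layer 127 is larger (64.94 vs 55.90 mm).

layer 127 (z = 25.4 mm)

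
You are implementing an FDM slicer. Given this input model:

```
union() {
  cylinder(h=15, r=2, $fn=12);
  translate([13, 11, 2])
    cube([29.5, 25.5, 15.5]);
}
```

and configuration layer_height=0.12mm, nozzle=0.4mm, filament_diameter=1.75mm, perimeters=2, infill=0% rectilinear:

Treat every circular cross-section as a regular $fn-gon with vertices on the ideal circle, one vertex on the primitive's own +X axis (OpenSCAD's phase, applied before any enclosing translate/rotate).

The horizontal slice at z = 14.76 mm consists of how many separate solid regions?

2

At z = 14.76 mm: the cylinder: section is a regular 12-gon, circumradius r=2; the cube at (13, 11) is present — its section is the full 29.5×25.5 rectangle; Merging all regions: the 2 present regions are separate (no shared area or edge), so areas and boundary lengths simply add and each stays a separate island — 2 connected regions. The result has 2 disconnected regions.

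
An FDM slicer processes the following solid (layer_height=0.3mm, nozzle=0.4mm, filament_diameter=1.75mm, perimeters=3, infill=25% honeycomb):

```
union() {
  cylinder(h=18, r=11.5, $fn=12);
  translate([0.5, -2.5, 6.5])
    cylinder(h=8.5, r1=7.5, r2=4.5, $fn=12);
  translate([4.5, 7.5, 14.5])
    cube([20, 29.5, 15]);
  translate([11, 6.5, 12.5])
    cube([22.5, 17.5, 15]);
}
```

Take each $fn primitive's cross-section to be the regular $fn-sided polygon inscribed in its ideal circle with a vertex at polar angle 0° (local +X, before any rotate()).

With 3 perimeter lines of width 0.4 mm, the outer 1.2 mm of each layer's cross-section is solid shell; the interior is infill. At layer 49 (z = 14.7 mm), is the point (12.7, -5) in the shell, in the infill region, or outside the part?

outside

At z = 14.7 mm: the cylinder: section is a regular 12-gon, circumradius r=11.5; the cone at (0.5, -2.5) contributes a regular 12-gon of circumradius 4.606 (interpolated between r1=7.5 and r2=4.5 at t=0.965); the cube at (4.5, 7.5) is present — its section is the full 20×29.5 rectangle; the cube at (11, 6.5) is present — its section is the full 22.5×17.5 rectangle; Combining (union): the regions partially overlap (shared area 292.70 mm²), so overlapping operands fuse into one piece — 1 connected region. Overall, the cross-section is a single solid region. The nearest boundary edge runs (11.50, 0.00)→(9.96, -5.75); distance from the point to it = 2.45 mm. The point is not inside any of the regions above, so it lies outside the cross-section (2.45 mm from the nearest boundary).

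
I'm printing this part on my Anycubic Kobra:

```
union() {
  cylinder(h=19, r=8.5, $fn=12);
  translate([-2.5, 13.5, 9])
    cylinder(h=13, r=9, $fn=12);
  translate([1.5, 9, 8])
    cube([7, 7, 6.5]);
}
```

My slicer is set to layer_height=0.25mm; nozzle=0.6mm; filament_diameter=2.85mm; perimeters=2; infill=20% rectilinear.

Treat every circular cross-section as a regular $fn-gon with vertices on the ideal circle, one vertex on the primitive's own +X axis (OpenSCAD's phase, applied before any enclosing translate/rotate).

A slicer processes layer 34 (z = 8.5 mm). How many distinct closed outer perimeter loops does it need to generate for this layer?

2

At z = 8.5 mm: the r=8.5 cylinder gives a regular 12-gon of circumradius 8.5 (constant along its height); the cylinder at (-2.5, 13.5) is absent (z outside [9, 22]); the 7×7 cube at (1.5, 9) contributes its full rectangle; Taking the union: the 2 present regions are separate (no shared area or edge), so areas and boundary lengths simply add and each stays a separate island — 2 connected regions. The result has 2 disconnected regions.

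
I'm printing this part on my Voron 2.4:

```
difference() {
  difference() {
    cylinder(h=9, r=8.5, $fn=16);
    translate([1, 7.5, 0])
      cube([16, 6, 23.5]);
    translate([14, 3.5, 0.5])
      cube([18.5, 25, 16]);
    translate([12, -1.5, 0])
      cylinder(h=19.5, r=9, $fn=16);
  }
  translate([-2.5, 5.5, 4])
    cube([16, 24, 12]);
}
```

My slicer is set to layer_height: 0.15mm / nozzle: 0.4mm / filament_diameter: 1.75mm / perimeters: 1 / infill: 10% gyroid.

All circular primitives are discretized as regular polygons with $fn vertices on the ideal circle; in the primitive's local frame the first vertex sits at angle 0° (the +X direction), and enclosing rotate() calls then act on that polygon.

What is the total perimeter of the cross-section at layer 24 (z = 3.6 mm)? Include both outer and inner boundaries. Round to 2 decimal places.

At z = 3.6 mm: the r=8.5 cylinder contributes a regular 16-gon of circumradius 8.5 (perimeter = 2·16·8.500·sin(180°/16) = 53.06 mm); the cube at (1, 7.5) (footprint 16×6) is included at this height (perimeter 44.00 mm); the cube at (14, 3.5) is present — its section is the full 18.5×25 rectangle (perimeter 87.00 mm); the r=9 cylinder at (12, -1.5) contributes a regular 16-gon of circumradius 9 (perimeter = 2·16·9.000·sin(180°/16) = 56.19 mm); Subtracting the remaining from the first: starting from the r=8.5 cylinder, the 16×6 cube at (1, 7.5) partially overlaps it — only the 1.39 mm² overlap (of its 96.00 mm²) is removed, clipping the outline; the 18.5×25 cube at (14, 3.5) misses the remaining region (no effect); the r=9 cylinder at (12, -1.5) partially overlaps it — only the 44.05 mm² overlap (of its 247.98 mm²) is removed, clipping the outline — boundary = 53.51 mm; the cube at (-2.5, 5.5) does not reach this height (z outside [4, 16]); After the difference (first − rest): none of the subtracted shapes is present at this height, so the result so far is unchanged — boundary = 53.51 mm. Overall, the cross-section is a single solid region. Total boundary length (outer) = 53.51 mm.

53.51 mm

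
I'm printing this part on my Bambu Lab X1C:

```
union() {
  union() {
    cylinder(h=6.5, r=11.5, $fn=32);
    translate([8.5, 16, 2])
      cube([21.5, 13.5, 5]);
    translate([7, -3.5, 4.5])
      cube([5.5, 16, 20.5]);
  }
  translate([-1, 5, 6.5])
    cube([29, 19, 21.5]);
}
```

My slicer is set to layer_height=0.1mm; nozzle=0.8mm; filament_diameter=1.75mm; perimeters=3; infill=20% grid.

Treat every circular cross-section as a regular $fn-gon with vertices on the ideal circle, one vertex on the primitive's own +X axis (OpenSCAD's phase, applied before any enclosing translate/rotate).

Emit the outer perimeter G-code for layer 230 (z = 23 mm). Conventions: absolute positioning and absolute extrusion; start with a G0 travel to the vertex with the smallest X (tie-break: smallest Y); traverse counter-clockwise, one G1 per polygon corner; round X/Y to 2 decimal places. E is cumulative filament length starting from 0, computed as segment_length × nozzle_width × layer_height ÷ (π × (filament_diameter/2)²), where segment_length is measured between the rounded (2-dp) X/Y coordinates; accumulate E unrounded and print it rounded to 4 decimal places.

At z = 23 mm: the cylinder is absent (z outside [0, 6.5]); the cube at (8.5, 16) is not intersected at this z (z outside [2, 7]); the cube at (7, -3.5) (footprint 5.5×16) is included at this height; Merging all regions: only the 5.5×16 cube at (7, -3.5) is present, so the union is just that shape — 1 connected region; the 29×19 cube at (-1, 5) contributes its full rectangle; Merging all regions: the regions partially overlap (shared area 41.25 mm²), so overlapping operands fuse into one piece — 1 connected region. The outline is a single polygon with 8 vertices. Extrusion per mm of travel: 0.8 × 0.1 / (π × 0.875²) = 0.033260. Accumulating E over each segment gives final E = 3.7584.

G0 X-1.00 Y5.00 Z23.00
G1 X7.00 Y5.00 E0.2661
G1 X7.00 Y-3.50 E0.5488
G1 X12.50 Y-3.50 E0.7317
G1 X12.50 Y5.00 E1.0144
G1 X28.00 Y5.00 E1.5300
G1 X28.00 Y24.00 E2.1619
G1 X-1.00 Y24.00 E3.1265
G1 X-1.00 Y5.00 E3.7584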